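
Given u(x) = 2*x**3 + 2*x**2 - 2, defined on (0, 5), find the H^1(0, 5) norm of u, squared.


||u||_{H^1}^2 = 2038670/21

The H^1 norm (squared) on an interval (0, L) is
  ||u||_{H^1}^2 = ∫_0^L u(x)^2 dx + ∫_0^L u'(x)^2 dx.
Compute u'(x) = 6*x**2 + 4*x.
Then u(x)^2 = 4*x**6 + 8*x**5 + 4*x**4 - 8*x**3 - 8*x**2 + 4 and u'(x)^2 = 36*x**4 + 48*x**3 + 16*x**2.
Integrate each monomial from 0 to 5 using ∫_0^5 c·x^n dx = c·5^(n+1)/(n+1):
  ∫_0^5 u(x)^2 dx = ∫_0^5 (4*x^6 + 8*x^5 + 4*x^4 - 8*x^3 - 8*x^2 + 4) dx. Term by term:
    ∫_0^5 4*x^6 dx = 312500/7;  ∫_0^5 8*x^5 dx = 62500/3;  ∫_0^5 4*x^4 dx = 2500;
    ∫_0^5 -8*x^3 dx = -1250;  ∫_0^5 -8*x^2 dx = -1000/3;  ∫_0^5 4 dx = 20.
  Sum: 312500/7 + 62500/3 + 2500 − 1250 − 1000/3 + 20 = 464890/7.
  ∫_0^5 u'(x)^2 dx = ∫_0^5 (36*x^4 + 48*x^3 + 16*x^2) dx. Term by term:
    ∫_0^5 36*x^4 dx = 22500;  ∫_0^5 48*x^3 dx = 7500;  ∫_0^5 16*x^2 dx = 2000/3.
  Sum: 22500 + 7500 + 2000/3 = 92000/3.
Adding: ||u||_{H^1}^2 = 464890/7 + 92000/3 = 2038670/21.


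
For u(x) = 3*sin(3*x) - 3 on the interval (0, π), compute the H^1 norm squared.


||u||_{H^1(0,π)}^2 = -12 + 54*π

u'(x) = 9*cos(3*x).
Expand u² and (u')² and integrate term by term on (0, π), using: for integers n ≥ 1, ∫_0^π sin²(nx) dx = ∫_0^π cos²(nx) dx = π/2; for n ≠ n', ∫_0^π sin(nx)sin(n'x) dx = ∫_0^π cos(nx)cos(n'x) dx = 0; and by product-to-sum, ∫_0^π sin(nx)cos(n'x) dx = ½∫_0^π [sin((n+n')x) + sin((n−n')x)] dx, which is 0 when n+n' is even and 2n/(n²−n'²) when n+n' is odd (it need not vanish on (0, π)). For the constant mode: ∫_0^π 1 dx = π, ∫_0^π cos(nx) dx = 0, ∫_0^π sin(nx) dx = (1−(−1)^n)/n.
  u² squared terms: (-3)²·∫1 dx = 9·π = 9*π;  (3)²·∫sin(3x)² dx = 9·π/2 = 9*π/2.
  u² cross terms: 2·(-3)·(3)·∫1·sin(3x) dx = -18·(2/3) = -12.
  So ∫_0^π u² dx = 9*π + 9*π/2 − 12 = -12 + 27*π/2.
  (u')² squared terms: (9)²·∫cos(3x)² dx = 81·π/2 = 81*π/2.
  So ∫_0^π (u')² dx = 81*π/2.
||u||_{H^1}^2 = (-12 + 27*π/2) + (81*π/2) = -12 + 54*π.


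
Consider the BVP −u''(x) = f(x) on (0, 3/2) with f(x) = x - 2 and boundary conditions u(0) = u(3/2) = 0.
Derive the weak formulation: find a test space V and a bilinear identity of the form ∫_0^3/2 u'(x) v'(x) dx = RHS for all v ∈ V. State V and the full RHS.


V = H^1_0(0, 3/2) (so v(0) = v(3/2) = 0); weak form: ∫_0^3/2 u'v' dx = ∫_0^3/2 (x - 2) v dx for all v ∈ V.

Multiply both sides by a test function v and integrate from 0 to 3/2:
  ∫_0^3/2 −u''(x) v(x) dx = ∫_0^3/2 f(x) v(x) dx.
Integrate the LHS by parts once:
  ∫_0^3/2 −u'' v dx = −[u'(x) v(x)]_0^3/2 + ∫_0^3/2 u'(x) v'(x) dx.
Thus ∫_0^3/2 u'(x) v'(x) dx = ∫_0^3/2 f(x) v(x) dx + [u'(x) v(x)]_0^3/2.
Choose V so that boundary terms are either known or forced to vanish.
u is Dirichlet: u(0) = u(3/2) = 0. Let V = H^1_0(0, 3/2); then v(0) = v(3/2) = 0, and [u' v]_0^3/2 = 0.
Weak formulation: find u (satisfying any essential BC) such that ∫_0^3/2 u'(x) v'(x) dx = ∫_0^3/2 f v dx for all v ∈ V.
Substituting f(x) = x - 2, the right-hand side is ∫_0^3/2 (x - 2) v dx.


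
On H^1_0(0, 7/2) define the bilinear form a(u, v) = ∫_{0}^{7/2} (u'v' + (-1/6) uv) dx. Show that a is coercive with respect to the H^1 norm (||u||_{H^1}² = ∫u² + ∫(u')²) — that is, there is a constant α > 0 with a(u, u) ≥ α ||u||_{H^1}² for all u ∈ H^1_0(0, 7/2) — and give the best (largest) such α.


α = (-49 + 24*π^2)/(6*(4*π^2 + 49))

Coercivity of a(·,·) on H^1_0(0, 7/2) means a(u, u) ≥ α ||u||_{H^1}² for every u ∈ H^1_0.
The interval has length L = 7/2, and Poincaré/coercivity depend only on L. Here a(u, u) = ∫(u')² + (-1/6)·∫u².
Here c = -1/6 < 0 with |c| < (π/L)² = 4*π^2/49, so coercivity still holds. The condition a(u,u) ≥ α||u||_{H^1}² reads (1−α)∫(u')² ≥ (α−c)∫u². Any admissible α is ≤ 1 (rapidly oscillating u have ∫u²/∫(u')² → 0), and α = 1 would force 0 ≥ (1−c)∫u², impossible since c < 1; so 1−α > 0. By the sharp Poincaré inequality on H^1_0 of an interval of length L, ∫(u')² ≥ (π/L)²∫u² with equality for the first sine mode sin(π(x−x₀)/L) (x₀ the left endpoint), so the inequality holds for all u iff (1−α)(π/L)² ≥ α − c, i.e. α ≤ ((π/L)² + c)/((π/L)² + 1) = (1 + c(L/π)²)/(1 + (L/π)²). (Direct route, valid since c ≤ 0: Poincaré gives c∫u² ≥ c(L/π)²∫(u')², so a(u,u) ≥ (1 + c(L/π)²)∫(u')², while ||u||_{H^1}² ≤ (1 + (L/π)²)∫(u')²; dividing yields the same α.) With (π/L)² = 4*π^2/49 and c = -1/6, the largest admissible constant is α = ((π/L)² + c)/((π/L)² + 1).
Simplifying, α = (-49 + 24*π^2)/(6*(4*π^2 + 49)).


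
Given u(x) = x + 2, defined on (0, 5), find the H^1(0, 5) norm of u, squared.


||u||_{H^1}^2 = 350/3

The H^1 norm (squared) on an interval (0, L) is
  ||u||_{H^1}^2 = ∫_0^L u(x)^2 dx + ∫_0^L u'(x)^2 dx.
Compute u'(x) = 1.
Then u(x)^2 = x**2 + 4*x + 4 and u'(x)^2 = 1.
Integrate each monomial from 0 to 5 using ∫_0^5 c·x^n dx = c·5^(n+1)/(n+1):
  ∫_0^5 u(x)^2 dx = ∫_0^5 (x^2 + 4*x + 4) dx. Term by term:
    ∫_0^5 x^2 dx = 125/3;  ∫_0^5 4*x dx = 50;  ∫_0^5 4 dx = 20.
  Sum: 125/3 + 50 + 20 = 335/3.
  ∫_0^5 u'(x)^2 dx = ∫_0^5 (1) dx. Term by term:
    ∫_0^5 1 dx = 5.
Adding: ||u||_{H^1}^2 = 335/3 + 5 = 350/3.


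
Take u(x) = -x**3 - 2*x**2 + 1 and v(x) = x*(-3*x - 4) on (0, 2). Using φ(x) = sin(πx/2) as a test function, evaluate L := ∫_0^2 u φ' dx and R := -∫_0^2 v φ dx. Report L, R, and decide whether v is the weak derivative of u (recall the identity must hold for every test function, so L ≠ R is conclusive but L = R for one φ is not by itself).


LHS = -96/π^3 + 40/π, RHS = -96/π^3 + 40/π. Yes, v = u' weakly.

u(x) = -x**3 - 2*x**2 + 1, classical derivative u'(x) = -3*x**2 - 4*x.
φ(x) = sin(πx/2), so φ'(x) = π*cos(π*x/2)/2.
Note φ(0) = φ(2) = 0, so the boundary term u·φ vanishes.
LHS = ∫_0^2 u(x) φ'(x) dx = ∫_0^2 (-π*x^3*cos(π*x/2)/2 - π*x^2*cos(π*x/2) + π*cos(π*x/2)/2) dx. Term by term:
  ∫_0^2 π*cos(π*x/2)/2 dx = 0;  ∫_0^2 -π*x^2*cos(π*x/2) dx = 16/π;  ∫_0^2 -π*x^3*cos(π*x/2)/2 dx = -96/π^3 + 24/π.
Sum: 0 + 16/π + -96/π^3 + 24/π = -96/π^3 + 40/π.
So LHS = -96/π^3 + 40/π.
∫_0^2 v(x) φ(x) dx = ∫_0^2 (-3*x^2*sin(π*x/2) - 4*x*sin(π*x/2)) dx. Term by term:
  ∫_0^2 -4*x*sin(π*x/2) dx = -16/π;  ∫_0^2 -3*x^2*sin(π*x/2) dx = -24/π + 96/π^3.
Sum: -16/π + -24/π + 96/π^3 = -40/π + 96/π^3.
So RHS = -∫_0^2 v(x) φ(x) dx = -96/π^3 + 40/π.
LHS = RHS, so the identity holds for this test φ.
Moreover u is smooth here and v(x) = u'(x) = -3*x**2 - 4*x pointwise, so the identity holds for every test function. Hence v is the weak derivative of u.


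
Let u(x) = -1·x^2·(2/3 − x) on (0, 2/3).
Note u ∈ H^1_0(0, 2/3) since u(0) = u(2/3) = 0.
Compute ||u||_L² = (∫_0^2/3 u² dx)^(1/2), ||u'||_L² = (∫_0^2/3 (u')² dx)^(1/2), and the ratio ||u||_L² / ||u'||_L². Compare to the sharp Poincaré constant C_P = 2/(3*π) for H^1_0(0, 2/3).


||u||_L² / ||u'||_L² = sqrt(14)/21 < C_P = 2/(3*π).

u(x) = -1·x^2·(2/3 − x), so u'(x) = x*(9*x - 4)/3.
u(x) = -1·x^2·(2/3 − x) vanishes at x = 0 and x = 2/3, so u ∈ H^1_0(0, 2/3). Differentiate via the product rule and integrate the resulting polynomials term by term.
  ∫_0^2/3 u² dx = ∫_0^2/3 (x^6 - 4*x^5/3 + 4*x^4/9) dx. Term by term:
    ∫_0^2/3 x^6 dx = 128/15309;  ∫_0^2/3 -4*x^5/3 dx = -128/6561;  ∫_0^2/3 4*x^4/9 dx = 128/10935.
  Sum: 128/15309 − 128/6561 + 128/10935 = 128/229635.
  ∫_0^2/3 (u')² dx = ∫_0^2/3 (9*x^4 - 8*x^3 + 16*x^2/9) dx. Term by term:
    ∫_0^2/3 9*x^4 dx = 32/135;  ∫_0^2/3 -8*x^3 dx = -32/81;  ∫_0^2/3 16*x^2/9 dx = 128/729.
  Sum: 32/135 − 32/81 + 128/729 = 64/3645.
∫_0^2/3 u² dx = 128/229635, so ||u||_L² = 8*sqrt(70)/2835.
∫_0^2/3 (u')² dx = 64/3645, so ||u'||_L² = 8*sqrt(5)/135.
Ratio ||u||_L² / ||u'||_L² = sqrt(14)/21.
Sharp Poincaré constant on H^1_0(0, 2/3) is C_P = L/π = 2/(3*π), achieved by sin(3*π/2·x).
A polynomial bump cannot attain the sharp Poincaré constant (only the first sine eigenfunction does), so the ratio is strictly less than C_P, consistent with ||u||_L² ≤ C_P ||u'||_L².


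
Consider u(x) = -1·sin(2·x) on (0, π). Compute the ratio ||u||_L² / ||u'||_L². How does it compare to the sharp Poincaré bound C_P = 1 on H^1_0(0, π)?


||u||_L² / ||u'||_L² = 1/2 < C_P = 1.

u(x) = -1·sin(2·x), so u'(x) = -2*cos(2*x).
Writing u(x) = A·sin(kπx/L) with A = -1 and k = 2, use ∫_0^L sin²(kπx/L) dx = L/2 and ∫_0^L cos²(kπx/L) dx = L/2.
u² = 1·sin²(2·x) and (u')² = 4·cos²(2·x), and each of sin², cos² integrates to L/2 = π/2 over (0, π).
∫_0^π u² dx = π/2, so ||u||_L² = sqrt(2)*sqrt(π)/2.
∫_0^π (u')² dx = 2*π, so ||u'||_L² = sqrt(2)*sqrt(π).
Ratio ||u||_L² / ||u'||_L² = 1/2.
Sharp Poincaré constant on H^1_0(0, π) is C_P = L/π = 1, achieved by sin(x).
This is the k = 2 harmonic; the ratio L/(kπ) is strictly less than C_P = L/π, consistent with the sharp inequality ||u||_L² ≤ C_P ||u'||_L².


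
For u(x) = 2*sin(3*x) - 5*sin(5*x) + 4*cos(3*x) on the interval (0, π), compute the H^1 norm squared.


||u||_{H^1(0,π)}^2 = 425*π

u'(x) = -12*sin(3*x) + 6*cos(3*x) - 25*cos(5*x).
Expand u² and (u')² and integrate term by term on (0, π), using: for integers n ≥ 1, ∫_0^π sin²(nx) dx = ∫_0^π cos²(nx) dx = π/2; for n ≠ n', ∫_0^π sin(nx)sin(n'x) dx = ∫_0^π cos(nx)cos(n'x) dx = 0; and by product-to-sum, ∫_0^π sin(nx)cos(n'x) dx = ½∫_0^π [sin((n+n')x) + sin((n−n')x)] dx, which is 0 when n+n' is even and 2n/(n²−n'²) when n+n' is odd (it need not vanish on (0, π)).
  u² squared terms: (-5)²·∫sin(5x)² dx = 25·π/2 = 25*π/2;  (2)²·∫sin(3x)² dx = 4·π/2 = 2*π;  (4)²·∫cos(3x)² dx = 16·π/2 = 8*π.
  u² cross terms: 2·(-5)·(2)·∫sin(5x)·sin(3x) dx = -20·(0) = 0;  2·(-5)·(4)·∫sin(5x)·cos(3x) dx = -40·(0) = 0;  2·(2)·(4)·∫sin(3x)·cos(3x) dx = 16·(0) = 0.
  So ∫_0^π u² dx = 25*π/2 + 2*π + 8*π + 0 + 0 + 0 = 45*π/2.
  (u')² squared terms: (-25)²·∫cos(5x)² dx = 625·π/2 = 625*π/2;  (-12)²·∫sin(3x)² dx = 144·π/2 = 72*π;  (6)²·∫cos(3x)² dx = 36·π/2 = 18*π.
  (u')² cross terms: 2·(-25)·(-12)·∫cos(5x)·sin(3x) dx = 600·(0) = 0;  2·(-25)·(6)·∫cos(5x)·cos(3x) dx = -300·(0) = 0;  2·(-12)·(6)·∫sin(3x)·cos(3x) dx = -144·(0) = 0.
  So ∫_0^π (u')² dx = 625*π/2 + 72*π + 18*π + 0 + 0 + 0 = 805*π/2.
||u||_{H^1}^2 = (45*π/2) + (805*π/2) = 425*π.


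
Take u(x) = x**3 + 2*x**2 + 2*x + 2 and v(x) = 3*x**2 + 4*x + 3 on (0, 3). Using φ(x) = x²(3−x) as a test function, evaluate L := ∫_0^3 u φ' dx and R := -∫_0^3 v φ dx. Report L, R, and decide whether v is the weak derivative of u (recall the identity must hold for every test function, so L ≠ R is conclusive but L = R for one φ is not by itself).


LHS = -135, RHS = -567/4. No, v is not the weak derivative of u.

u(x) = x**3 + 2*x**2 + 2*x + 2, classical derivative u'(x) = 3*x**2 + 4*x + 2.
φ(x) = x²(3−x), so φ'(x) = 3*x*(2 - x).
Note φ(0) = φ(3) = 0, so the boundary term u·φ vanishes.
LHS = ∫_0^3 u(x) φ'(x) dx = ∫_0^3 (-3*x^5 + 6*x^3 + 6*x^2 + 12*x) dx. Term by term:
  ∫_0^3 -3*x^5 dx = -729/2;  ∫_0^3 6*x^3 dx = 243/2;  ∫_0^3 6*x^2 dx = 54;
  ∫_0^3 12*x dx = 54.
Sum: -729/2 + 243/2 + 54 + 54 = -135.
So LHS = -135.
∫_0^3 v(x) φ(x) dx = ∫_0^3 (-3*x^5 + 5*x^4 + 9*x^3 + 9*x^2) dx. Term by term:
  ∫_0^3 -3*x^5 dx = -729/2;  ∫_0^3 5*x^4 dx = 243;  ∫_0^3 9*x^3 dx = 729/4;
  ∫_0^3 9*x^2 dx = 81.
Sum: -729/2 + 243 + 729/4 + 81 = 567/4.
So RHS = -∫_0^3 v(x) φ(x) dx = -567/4.
LHS − RHS = 27/4 ≠ 0, so the identity fails.
(For a valid weak derivative the identity must hold for EVERY test function, in particular this one. The failure shows v is NOT the weak derivative of u.)
Correct weak derivative would be u'(x) = 3*x**2 + 4*x + 2.


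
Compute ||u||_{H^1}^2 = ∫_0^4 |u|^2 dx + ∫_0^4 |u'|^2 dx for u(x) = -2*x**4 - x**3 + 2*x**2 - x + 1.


||u||_{H^1}^2 = 95826344/315

The H^1 norm (squared) on an interval (0, L) is
  ||u||_{H^1}^2 = ∫_0^L u(x)^2 dx + ∫_0^L u'(x)^2 dx.
Compute u'(x) = -8*x**3 - 3*x**2 + 4*x - 1.
Then u(x)^2 = 4*x**8 + 4*x**7 - 7*x**6 + 2*x**4 - 6*x**3 + 5*x**2 - 2*x + 1 and u'(x)^2 = 64*x**6 + 48*x**5 - 55*x**4 - 8*x**3 + 22*x**2 - 8*x + 1.
Integrate each monomial from 0 to 4 using ∫_0^4 c·x^n dx = c·4^(n+1)/(n+1):
  ∫_0^4 u(x)^2 dx = ∫_0^4 (4*x^8 + 4*x^7 - 7*x^6 + 2*x^4 - 6*x^3 + 5*x^2 - 2*x + 1) dx. Term by term:
    ∫_0^4 4*x^8 dx = 1048576/9;  ∫_0^4 4*x^7 dx = 32768;  ∫_0^4 -7*x^6 dx = -16384;
    ∫_0^4 2*x^4 dx = 2048/5;  ∫_0^4 -6*x^3 dx = -384;  ∫_0^4 5*x^2 dx = 320/3;
    ∫_0^4 -2*x dx = -16;  ∫_0^4 1 dx = 4.
  Sum: 1048576/9 + 32768 − 16384 + 2048/5 − 384 + 320/3 − 16 + 4 = 5985572/45.
  ∫_0^4 u'(x)^2 dx = ∫_0^4 (64*x^6 + 48*x^5 - 55*x^4 - 8*x^3 + 22*x^2 - 8*x + 1) dx. Term by term:
    ∫_0^4 64*x^6 dx = 1048576/7;  ∫_0^4 48*x^5 dx = 32768;  ∫_0^4 -55*x^4 dx = -11264;
    ∫_0^4 -8*x^3 dx = -512;  ∫_0^4 22*x^2 dx = 1408/3;  ∫_0^4 -8*x dx = -64;
    ∫_0^4 1 dx = 4.
  Sum: 1048576/7 + 32768 − 11264 − 512 + 1408/3 − 64 + 4 = 3595156/21.
Adding: ||u||_{H^1}^2 = 5985572/45 + 3595156/21 = 95826344/315.


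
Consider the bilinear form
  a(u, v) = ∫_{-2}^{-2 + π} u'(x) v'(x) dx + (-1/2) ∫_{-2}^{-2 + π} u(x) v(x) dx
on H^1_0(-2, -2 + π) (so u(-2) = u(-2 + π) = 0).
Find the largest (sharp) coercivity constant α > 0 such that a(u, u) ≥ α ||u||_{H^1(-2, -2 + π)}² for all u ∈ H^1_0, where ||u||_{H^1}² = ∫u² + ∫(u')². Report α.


α = 1/4

Coercivity of a(·,·) on H^1_0(-2, -2 + π) means a(u, u) ≥ α ||u||_{H^1}² for every u ∈ H^1_0.
The interval has length L = π, and Poincaré/coercivity depend only on L. Here a(u, u) = ∫(u')² + (-1/2)·∫u².
Here c = -1/2 < 0 with |c| < (π/L)² = 1, so coercivity still holds. The condition a(u,u) ≥ α||u||_{H^1}² reads (1−α)∫(u')² ≥ (α−c)∫u². Any admissible α is ≤ 1 (rapidly oscillating u have ∫u²/∫(u')² → 0), and α = 1 would force 0 ≥ (1−c)∫u², impossible since c < 1; so 1−α > 0. By the sharp Poincaré inequality on H^1_0 of an interval of length L, ∫(u')² ≥ (π/L)²∫u² with equality for the first sine mode sin(π(x−x₀)/L) (x₀ the left endpoint), so the inequality holds for all u iff (1−α)(π/L)² ≥ α − c, i.e. α ≤ ((π/L)² + c)/((π/L)² + 1) = (1 + c(L/π)²)/(1 + (L/π)²). (Direct route, valid since c ≤ 0: Poincaré gives c∫u² ≥ c(L/π)²∫(u')², so a(u,u) ≥ (1 + c(L/π)²)∫(u')², while ||u||_{H^1}² ≤ (1 + (L/π)²)∫(u')²; dividing yields the same α.) With (π/L)² = 1 and c = -1/2, the largest admissible constant is α = ((π/L)² + c)/((π/L)² + 1).
Simplifying, α = 1/4.


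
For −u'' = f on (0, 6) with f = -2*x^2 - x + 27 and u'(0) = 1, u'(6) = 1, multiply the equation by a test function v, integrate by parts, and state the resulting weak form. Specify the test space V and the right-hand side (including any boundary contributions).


V = H^1(0, 6) (v unrestricted at boundary; u is determined up to an additive constant); weak form: ∫_0^6 u'v' dx = ∫_0^6 (-2*x^2 - x + 27) v dx + v(6) − v(0) for all v ∈ V.

Multiply both sides by a test function v and integrate from 0 to 6:
  ∫_0^6 −u''(x) v(x) dx = ∫_0^6 f(x) v(x) dx.
Integrate the LHS by parts once:
  ∫_0^6 −u'' v dx = −[u'(x) v(x)]_0^6 + ∫_0^6 u'(x) v'(x) dx.
Thus ∫_0^6 u'(x) v'(x) dx = ∫_0^6 f(x) v(x) dx + [u'(x) v(x)]_0^6.
Choose V so that boundary terms are either known or forced to vanish.
u has inhomogeneous Neumann u'(0) = 1, u'(6) = 1. [u' v]_0^6 = (1)·v(6) − (1)·v(0) = v(6) − v(0). Take V = H^1(0, 6); boundary term becomes part of RHS.
Weak formulation: find u (satisfying any essential BC) such that ∫_0^6 u'(x) v'(x) dx = ∫_0^6 f v dx + v(6) − v(0) for all v ∈ V (Neumann data are natural BCs: they enter the RHS as boundary terms).
Substituting f(x) = -2*x^2 - x + 27, the right-hand side is ∫_0^6 (-2*x^2 - x + 27) v dx + v(6) − v(0).
Compatibility check (pure Neumann): taking v ≡ 1 ∈ V gives 0 = ∫_0^6 f dx + (1) − (1), i.e. ∫_0^6 f dx must equal u'(0) − u'(6) = 0. Indeed ∫_0^6 (-2*x^2 - x + 27) dx = 0, so the data are compatible. The solution is then unique only up to an additive constant (fix it e.g. by requiring ∫_0^6 u dx = 0).


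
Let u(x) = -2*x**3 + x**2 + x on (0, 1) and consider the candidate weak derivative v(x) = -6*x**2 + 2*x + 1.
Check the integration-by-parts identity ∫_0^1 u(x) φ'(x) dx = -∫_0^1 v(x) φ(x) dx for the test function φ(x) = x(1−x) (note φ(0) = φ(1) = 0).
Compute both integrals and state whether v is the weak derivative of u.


LHS = -1/30, RHS = -1/30. Yes, v = u' weakly.

u(x) = -2*x**3 + x**2 + x, classical derivative u'(x) = -6*x**2 + 2*x + 1.
φ(x) = x(1−x), so φ'(x) = 1 - 2*x.
Note φ(0) = φ(1) = 0, so the boundary term u·φ vanishes.
LHS = ∫_0^1 u(x) φ'(x) dx = ∫_0^1 (4*x^4 - 4*x^3 - x^2 + x) dx. Term by term:
  ∫_0^1 4*x^4 dx = 4/5;  ∫_0^1 -4*x^3 dx = -1;  ∫_0^1 -x^2 dx = -1/3;
  ∫_0^1 x dx = 1/2.
Sum: 4/5 − 1 − 1/3 + 1/2 = -1/30.
So LHS = -1/30.
∫_0^1 v(x) φ(x) dx = ∫_0^1 (6*x^4 - 8*x^3 + x^2 + x) dx. Term by term:
  ∫_0^1 6*x^4 dx = 6/5;  ∫_0^1 -8*x^3 dx = -2;  ∫_0^1 x^2 dx = 1/3;
  ∫_0^1 x dx = 1/2.
Sum: 6/5 − 2 + 1/3 + 1/2 = 1/30.
So RHS = -∫_0^1 v(x) φ(x) dx = -1/30.
LHS = RHS, so the identity holds for this test φ.
Moreover u is smooth here and v(x) = u'(x) = -6*x**2 + 2*x + 1 pointwise, so the identity holds for every test function. Hence v is the weak derivative of u.


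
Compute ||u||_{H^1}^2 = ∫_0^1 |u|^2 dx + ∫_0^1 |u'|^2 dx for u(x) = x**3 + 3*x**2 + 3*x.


||u||_{H^1}^2 = 4721/70

The H^1 norm (squared) on an interval (0, L) is
  ||u||_{H^1}^2 = ∫_0^L u(x)^2 dx + ∫_0^L u'(x)^2 dx.
Compute u'(x) = 3*x**2 + 6*x + 3.
Then u(x)^2 = x**6 + 6*x**5 + 15*x**4 + 18*x**3 + 9*x**2 and u'(x)^2 = 9*x**4 + 36*x**3 + 54*x**2 + 36*x + 9.
Integrate each monomial from 0 to 1 using ∫_0^1 c·x^n dx = c·1^(n+1)/(n+1):
  ∫_0^1 u(x)^2 dx = ∫_0^1 (x^6 + 6*x^5 + 15*x^4 + 18*x^3 + 9*x^2) dx. Term by term:
    ∫_0^1 x^6 dx = 1/7;  ∫_0^1 6*x^5 dx = 1;  ∫_0^1 15*x^4 dx = 3;
    ∫_0^1 18*x^3 dx = 9/2;  ∫_0^1 9*x^2 dx = 3.
  Sum: 1/7 + 1 + 3 + 9/2 + 3 = 163/14.
  ∫_0^1 u'(x)^2 dx = ∫_0^1 (9*x^4 + 36*x^3 + 54*x^2 + 36*x + 9) dx. Term by term:
    ∫_0^1 9*x^4 dx = 9/5;  ∫_0^1 36*x^3 dx = 9;  ∫_0^1 54*x^2 dx = 18;
    ∫_0^1 36*x dx = 18;  ∫_0^1 9 dx = 9.
  Sum: 9/5 + 9 + 18 + 18 + 9 = 279/5.
Adding: ||u||_{H^1}^2 = 163/14 + 279/5 = 4721/70.


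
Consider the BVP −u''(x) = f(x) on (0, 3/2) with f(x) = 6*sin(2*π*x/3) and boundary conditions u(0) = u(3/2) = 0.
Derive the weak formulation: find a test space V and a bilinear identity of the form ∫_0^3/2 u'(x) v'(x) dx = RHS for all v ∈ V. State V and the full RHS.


V = H^1_0(0, 3/2) (so v(0) = v(3/2) = 0); weak form: ∫_0^3/2 u'v' dx = ∫_0^3/2 (6*sin(2*π*x/3)) v dx for all v ∈ V.

Multiply both sides by a test function v and integrate from 0 to 3/2:
  ∫_0^3/2 −u''(x) v(x) dx = ∫_0^3/2 f(x) v(x) dx.
Integrate the LHS by parts once:
  ∫_0^3/2 −u'' v dx = −[u'(x) v(x)]_0^3/2 + ∫_0^3/2 u'(x) v'(x) dx.
Thus ∫_0^3/2 u'(x) v'(x) dx = ∫_0^3/2 f(x) v(x) dx + [u'(x) v(x)]_0^3/2.
Choose V so that boundary terms are either known or forced to vanish.
u is Dirichlet: u(0) = u(3/2) = 0. Let V = H^1_0(0, 3/2); then v(0) = v(3/2) = 0, and [u' v]_0^3/2 = 0.
Weak formulation: find u (satisfying any essential BC) such that ∫_0^3/2 u'(x) v'(x) dx = ∫_0^3/2 f v dx for all v ∈ V.
Substituting f(x) = 6*sin(2*π*x/3), the right-hand side is ∫_0^3/2 (6*sin(2*π*x/3)) v dx.


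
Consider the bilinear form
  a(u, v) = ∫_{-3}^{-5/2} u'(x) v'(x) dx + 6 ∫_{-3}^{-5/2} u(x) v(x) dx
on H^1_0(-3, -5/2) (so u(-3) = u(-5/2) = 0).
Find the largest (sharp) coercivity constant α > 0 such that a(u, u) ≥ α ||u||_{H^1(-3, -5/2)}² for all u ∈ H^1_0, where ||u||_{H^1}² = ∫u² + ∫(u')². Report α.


α = 1

Coercivity of a(·,·) on H^1_0(-3, -5/2) means a(u, u) ≥ α ||u||_{H^1}² for every u ∈ H^1_0.
The interval has length L = 1/2, and Poincaré/coercivity depend only on L. Here a(u, u) = ∫(u')² + (6)·∫u².
Here c = 6 ≥ 1, so a(u,u) = ∫(u')² + c∫u² ≥ ∫(u')² + ∫u² = ||u||_{H^1}², i.e. α = 1 works. No larger α is possible: a(u,u) ≥ α||u||_{H^1}² means (1−α)∫(u')² ≥ (α−c)∫u², and for the modes u_n = sin(nπ(x−x₀)/L) (x₀ the left endpoint) one has ∫u_n²/∫(u_n')² = (L/(nπ))² → 0, so a(u_n,u_n)/||u_n||_{H^1}² → 1. Hence the optimal constant is α = 1.
Therefore α = 1.


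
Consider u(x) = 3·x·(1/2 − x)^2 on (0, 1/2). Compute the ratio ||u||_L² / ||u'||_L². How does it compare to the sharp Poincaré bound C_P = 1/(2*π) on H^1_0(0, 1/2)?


||u||_L² / ||u'||_L² = sqrt(14)/28 < C_P = 1/(2*π).

u(x) = 3·x·(1/2 − x)^2, so u'(x) = 9*x^2 - 6*x + 3/4.
u(x) = 3·x·(1/2 − x)^2 vanishes at x = 0 and x = 1/2, so u ∈ H^1_0(0, 1/2). Differentiate via the product rule and integrate the resulting polynomials term by term.
  ∫_0^1/2 u² dx = ∫_0^1/2 (9*x^6 - 18*x^5 + 27*x^4/2 - 9*x^3/2 + 9*x^2/16) dx. Term by term:
    ∫_0^1/2 9*x^6 dx = 9/896;  ∫_0^1/2 -18*x^5 dx = -3/64;  ∫_0^1/2 27*x^4/2 dx = 27/320;
    ∫_0^1/2 -9*x^3/2 dx = -9/128;  ∫_0^1/2 9*x^2/16 dx = 3/128.
  Sum: 9/896 − 3/64 + 27/320 − 9/128 + 3/128 = 3/4480.
  ∫_0^1/2 (u')² dx = ∫_0^1/2 (81*x^4 - 108*x^3 + 99*x^2/2 - 9*x + 9/16) dx. Term by term:
    ∫_0^1/2 81*x^4 dx = 81/160;  ∫_0^1/2 -108*x^3 dx = -27/16;  ∫_0^1/2 99*x^2/2 dx = 33/16;
    ∫_0^1/2 -9*x dx = -9/8;  ∫_0^1/2 9/16 dx = 9/32.
  Sum: 81/160 − 27/16 + 33/16 − 9/8 + 9/32 = 3/80.
∫_0^1/2 u² dx = 3/4480, so ||u||_L² = sqrt(210)/560.
∫_0^1/2 (u')² dx = 3/80, so ||u'||_L² = sqrt(15)/20.
Ratio ||u||_L² / ||u'||_L² = sqrt(14)/28.
Sharp Poincaré constant on H^1_0(0, 1/2) is C_P = L/π = 1/(2*π), achieved by sin(2*π·x).
A polynomial bump cannot attain the sharp Poincaré constant (only the first sine eigenfunction does), so the ratio is strictly less than C_P, consistent with ||u||_L² ≤ C_P ||u'||_L².


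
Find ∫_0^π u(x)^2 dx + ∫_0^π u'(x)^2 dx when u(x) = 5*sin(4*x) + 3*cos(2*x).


||u||_{H^1(0,π)}^2 = 235*π

u'(x) = -6*sin(2*x) + 20*cos(4*x).
Expand u² and (u')² and integrate term by term on (0, π), using: for integers n ≥ 1, ∫_0^π sin²(nx) dx = ∫_0^π cos²(nx) dx = π/2; for n ≠ n', ∫_0^π sin(nx)sin(n'x) dx = ∫_0^π cos(nx)cos(n'x) dx = 0; and by product-to-sum, ∫_0^π sin(nx)cos(n'x) dx = ½∫_0^π [sin((n+n')x) + sin((n−n')x)] dx, which is 0 when n+n' is even and 2n/(n²−n'²) when n+n' is odd (it need not vanish on (0, π)).
  u² squared terms: (3)²·∫cos(2x)² dx = 9·π/2 = 9*π/2;  (5)²·∫sin(4x)² dx = 25·π/2 = 25*π/2.
  u² cross terms: 2·(3)·(5)·∫cos(2x)·sin(4x) dx = 30·(0) = 0.
  So ∫_0^π u² dx = 9*π/2 + 25*π/2 + 0 = 17*π.
  (u')² squared terms: (-6)²·∫sin(2x)² dx = 36·π/2 = 18*π;  (20)²·∫cos(4x)² dx = 400·π/2 = 200*π.
  (u')² cross terms: 2·(-6)·(20)·∫sin(2x)·cos(4x) dx = -240·(0) = 0.
  So ∫_0^π (u')² dx = 18*π + 200*π + 0 = 218*π.
||u||_{H^1}^2 = (17*π) + (218*π) = 235*π.


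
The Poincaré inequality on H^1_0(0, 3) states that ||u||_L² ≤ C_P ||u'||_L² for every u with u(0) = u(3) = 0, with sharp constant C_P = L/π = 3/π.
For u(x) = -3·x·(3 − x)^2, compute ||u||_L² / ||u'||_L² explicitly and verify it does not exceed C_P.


||u||_L² / ||u'||_L² = 3*sqrt(14)/14 < C_P = 3/π.

u(x) = -3·x·(3 − x)^2, so u'(x) = 9*(1 - x)*(x - 3).
u(x) = -3·x·(3 − x)^2 vanishes at x = 0 and x = 3, so u ∈ H^1_0(0, 3). Differentiate via the product rule and integrate the resulting polynomials term by term.
  ∫_0^3 u² dx = ∫_0^3 (9*x^6 - 108*x^5 + 486*x^4 - 972*x^3 + 729*x^2) dx. Term by term:
    ∫_0^3 9*x^6 dx = 19683/7;  ∫_0^3 -108*x^5 dx = -13122;  ∫_0^3 486*x^4 dx = 118098/5;
    ∫_0^3 -972*x^3 dx = -19683;  ∫_0^3 729*x^2 dx = 6561.
  Sum: 19683/7 − 13122 + 118098/5 − 19683 + 6561 = 6561/35.
  ∫_0^3 (u')² dx = ∫_0^3 (81*x^4 - 648*x^3 + 1782*x^2 - 1944*x + 729) dx. Term by term:
    ∫_0^3 81*x^4 dx = 19683/5;  ∫_0^3 -648*x^3 dx = -13122;  ∫_0^3 1782*x^2 dx = 16038;
    ∫_0^3 -1944*x dx = -8748;  ∫_0^3 729 dx = 2187.
  Sum: 19683/5 − 13122 + 16038 − 8748 + 2187 = 1458/5.
∫_0^3 u² dx = 6561/35, so ||u||_L² = 81*sqrt(35)/35.
∫_0^3 (u')² dx = 1458/5, so ||u'||_L² = 27*sqrt(10)/5.
Ratio ||u||_L² / ||u'||_L² = 3*sqrt(14)/14.
Sharp Poincaré constant on H^1_0(0, 3) is C_P = L/π = 3/π, achieved by sin(π/3·x).
A polynomial bump cannot attain the sharp Poincaré constant (only the first sine eigenfunction does), so the ratio is strictly less than C_P, consistent with ||u||_L² ≤ C_P ||u'||_L².


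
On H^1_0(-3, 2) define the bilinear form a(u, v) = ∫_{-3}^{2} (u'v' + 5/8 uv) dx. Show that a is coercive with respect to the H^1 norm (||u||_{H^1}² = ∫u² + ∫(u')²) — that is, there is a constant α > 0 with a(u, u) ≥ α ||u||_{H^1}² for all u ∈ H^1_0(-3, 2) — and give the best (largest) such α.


α = (π^2 + 125/8)/(π^2 + 25)

Coercivity of a(·,·) on H^1_0(-3, 2) means a(u, u) ≥ α ||u||_{H^1}² for every u ∈ H^1_0.
The interval has length L = 5, and Poincaré/coercivity depend only on L. Here a(u, u) = ∫(u')² + (5/8)·∫u².
Here 0 < c = 5/8 < 1. The condition a(u,u) ≥ α||u||_{H^1}² reads (1−α)∫(u')² ≥ (α−c)∫u². Any admissible α is ≤ 1 (rapidly oscillating u have ∫u²/∫(u')² → 0), and α = 1 would force 0 ≥ (1−c)∫u², impossible since c < 1; so 1−α > 0. By the sharp Poincaré inequality on H^1_0 of an interval of length L, ∫(u')² ≥ (π/L)²∫u² with equality for the first sine mode sin(π(x−x₀)/L) (x₀ the left endpoint), so the inequality holds for all u iff (1−α)(π/L)² ≥ α − c, i.e. α ≤ ((π/L)² + c)/((π/L)² + 1) = (1 + c(L/π)²)/(1 + (L/π)²). With (π/L)² = π^2/25 and c = 5/8, the largest admissible constant is α = ((π/L)² + c)/((π/L)² + 1).
Simplifying, α = (π^2 + 125/8)/(π^2 + 25).


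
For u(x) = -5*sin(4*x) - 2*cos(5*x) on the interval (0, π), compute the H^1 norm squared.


||u||_{H^1(0,π)}^2 = -4160/9 + 529*π/2

u'(x) = 10*sin(5*x) - 20*cos(4*x).
Expand u² and (u')² and integrate term by term on (0, π), using: for integers n ≥ 1, ∫_0^π sin²(nx) dx = ∫_0^π cos²(nx) dx = π/2; for n ≠ n', ∫_0^π sin(nx)sin(n'x) dx = ∫_0^π cos(nx)cos(n'x) dx = 0; and by product-to-sum, ∫_0^π sin(nx)cos(n'x) dx = ½∫_0^π [sin((n+n')x) + sin((n−n')x)] dx, which is 0 when n+n' is even and 2n/(n²−n'²) when n+n' is odd (it need not vanish on (0, π)).
  u² squared terms: (-5)²·∫sin(4x)² dx = 25·π/2 = 25*π/2;  (-2)²·∫cos(5x)² dx = 4·π/2 = 2*π.
  u² cross terms: 2·(-5)·(-2)·∫sin(4x)·cos(5x) dx = 20·(-8/9) = -160/9.
  So ∫_0^π u² dx = 25*π/2 + 2*π − 160/9 = -160/9 + 29*π/2.
  (u')² squared terms: (-20)²·∫cos(4x)² dx = 400·π/2 = 200*π;  (10)²·∫sin(5x)² dx = 100·π/2 = 50*π.
  (u')² cross terms: 2·(-20)·(10)·∫cos(4x)·sin(5x) dx = -400·(10/9) = -4000/9.
  So ∫_0^π (u')² dx = 200*π + 50*π − 4000/9 = -4000/9 + 250*π.
||u||_{H^1}^2 = (-160/9 + 29*π/2) + (-4000/9 + 250*π) = -4160/9 + 529*π/2.


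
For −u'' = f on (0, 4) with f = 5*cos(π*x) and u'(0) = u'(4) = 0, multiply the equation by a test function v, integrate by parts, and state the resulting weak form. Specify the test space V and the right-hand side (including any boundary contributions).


V = H^1(0, 4) (no boundary constraint on v; u is determined up to an additive constant); weak form: ∫_0^4 u'v' dx = ∫_0^4 (5*cos(π*x)) v dx for all v ∈ V.

Multiply both sides by a test function v and integrate from 0 to 4:
  ∫_0^4 −u''(x) v(x) dx = ∫_0^4 f(x) v(x) dx.
Integrate the LHS by parts once:
  ∫_0^4 −u'' v dx = −[u'(x) v(x)]_0^4 + ∫_0^4 u'(x) v'(x) dx.
Thus ∫_0^4 u'(x) v'(x) dx = ∫_0^4 f(x) v(x) dx + [u'(x) v(x)]_0^4.
Choose V so that boundary terms are either known or forced to vanish.
u has homogeneous Neumann: u'(0) = u'(4) = 0. So [u' v]_0^4 = 0·v(4) − 0·v(0) = 0 for any v; take V = H^1(0, 4).
Weak formulation: find u (satisfying any essential BC) such that ∫_0^4 u'(x) v'(x) dx = ∫_0^4 f v dx for all v ∈ V (homogeneous Neumann, so boundary terms vanish).
Substituting f(x) = 5*cos(π*x), the right-hand side is ∫_0^4 (5*cos(π*x)) v dx.
Compatibility check (pure Neumann): taking v ≡ 1 ∈ V gives 0 = ∫_0^4 f dx + (0) − (0), i.e. ∫_0^4 f dx must equal u'(0) − u'(4) = 0. Indeed ∫_0^4 (5*cos(π*x)) dx = 0, so the data are compatible. The solution is then unique only up to an additive constant (fix it e.g. by requiring ∫_0^4 u dx = 0).


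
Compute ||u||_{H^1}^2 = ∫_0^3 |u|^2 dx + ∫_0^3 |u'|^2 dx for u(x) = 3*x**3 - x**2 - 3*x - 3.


||u||_{H^1}^2 = 143334/35

The H^1 norm (squared) on an interval (0, L) is
  ||u||_{H^1}^2 = ∫_0^L u(x)^2 dx + ∫_0^L u'(x)^2 dx.
Compute u'(x) = 9*x**2 - 2*x - 3.
Then u(x)^2 = 9*x**6 - 6*x**5 - 17*x**4 - 12*x**3 + 15*x**2 + 18*x + 9 and u'(x)^2 = 81*x**4 - 36*x**3 - 50*x**2 + 12*x + 9.
Integrate each monomial from 0 to 3 using ∫_0^3 c·x^n dx = c·3^(n+1)/(n+1):
  ∫_0^3 u(x)^2 dx = ∫_0^3 (9*x^6 - 6*x^5 - 17*x^4 - 12*x^3 + 15*x^2 + 18*x + 9) dx. Term by term:
    ∫_0^3 9*x^6 dx = 19683/7;  ∫_0^3 -6*x^5 dx = -729;  ∫_0^3 -17*x^4 dx = -4131/5;
    ∫_0^3 -12*x^3 dx = -243;  ∫_0^3 15*x^2 dx = 135;  ∫_0^3 18*x dx = 81;
    ∫_0^3 9 dx = 27.
  Sum: 19683/7 − 729 − 4131/5 − 243 + 135 + 81 + 27 = 43983/35.
  ∫_0^3 u'(x)^2 dx = ∫_0^3 (81*x^4 - 36*x^3 - 50*x^2 + 12*x + 9) dx. Term by term:
    ∫_0^3 81*x^4 dx = 19683/5;  ∫_0^3 -36*x^3 dx = -729;  ∫_0^3 -50*x^2 dx = -450;
    ∫_0^3 12*x dx = 54;  ∫_0^3 9 dx = 27.
  Sum: 19683/5 − 729 − 450 + 54 + 27 = 14193/5.
Adding: ||u||_{H^1}^2 = 43983/35 + 14193/5 = 143334/35.


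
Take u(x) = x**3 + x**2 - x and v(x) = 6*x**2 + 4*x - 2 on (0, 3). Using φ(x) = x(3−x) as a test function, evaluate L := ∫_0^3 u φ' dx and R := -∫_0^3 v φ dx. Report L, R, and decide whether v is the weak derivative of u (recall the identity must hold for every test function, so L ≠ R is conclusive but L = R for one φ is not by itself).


LHS = -909/20, RHS = -909/10. No, v is not the weak derivative of u.

u(x) = x**3 + x**2 - x, classical derivative u'(x) = 3*x**2 + 2*x - 1.
φ(x) = x(3−x), so φ'(x) = 3 - 2*x.
Note φ(0) = φ(3) = 0, so the boundary term u·φ vanishes.
LHS = ∫_0^3 u(x) φ'(x) dx = ∫_0^3 (-2*x^4 + x^3 + 5*x^2 - 3*x) dx. Term by term:
  ∫_0^3 -2*x^4 dx = -486/5;  ∫_0^3 x^3 dx = 81/4;  ∫_0^3 5*x^2 dx = 45;
  ∫_0^3 -3*x dx = -27/2.
Sum: -486/5 + 81/4 + 45 − 27/2 = -909/20.
So LHS = -909/20.
∫_0^3 v(x) φ(x) dx = ∫_0^3 (-6*x^4 + 14*x^3 + 14*x^2 - 6*x) dx. Term by term:
  ∫_0^3 -6*x^4 dx = -1458/5;  ∫_0^3 14*x^3 dx = 567/2;  ∫_0^3 14*x^2 dx = 126;
  ∫_0^3 -6*x dx = -27.
Sum: -1458/5 + 567/2 + 126 − 27 = 909/10.
So RHS = -∫_0^3 v(x) φ(x) dx = -909/10.
LHS − RHS = 909/20 ≠ 0, so the identity fails.
(For a valid weak derivative the identity must hold for EVERY test function, in particular this one. The failure shows v is NOT the weak derivative of u.)
Correct weak derivative would be u'(x) = 3*x**2 + 2*x - 1.


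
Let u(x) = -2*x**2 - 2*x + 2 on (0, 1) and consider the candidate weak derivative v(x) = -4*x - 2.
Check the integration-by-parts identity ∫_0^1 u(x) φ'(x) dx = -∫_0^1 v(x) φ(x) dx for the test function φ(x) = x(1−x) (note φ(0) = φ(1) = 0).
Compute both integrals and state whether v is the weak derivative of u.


LHS = 2/3, RHS = 2/3. Yes, v = u' weakly.

u(x) = -2*x**2 - 2*x + 2, classical derivative u'(x) = -4*x - 2.
φ(x) = x(1−x), so φ'(x) = 1 - 2*x.
Note φ(0) = φ(1) = 0, so the boundary term u·φ vanishes.
LHS = ∫_0^1 u(x) φ'(x) dx = ∫_0^1 (4*x^3 + 2*x^2 - 6*x + 2) dx. Term by term:
  ∫_0^1 4*x^3 dx = 1;  ∫_0^1 2*x^2 dx = 2/3;  ∫_0^1 -6*x dx = -3;
  ∫_0^1 2 dx = 2.
Sum: 1 + 2/3 − 3 + 2 = 2/3.
So LHS = 2/3.
∫_0^1 v(x) φ(x) dx = ∫_0^1 (4*x^3 - 2*x^2 - 2*x) dx. Term by term:
  ∫_0^1 4*x^3 dx = 1;  ∫_0^1 -2*x^2 dx = -2/3;  ∫_0^1 -2*x dx = -1.
Sum: 1 − 2/3 − 1 = -2/3.
So RHS = -∫_0^1 v(x) φ(x) dx = 2/3.
LHS = RHS, so the identity holds for this test φ.
Moreover u is smooth here and v(x) = u'(x) = -4*x - 2 pointwise, so the identity holds for every test function. Hence v is the weak derivative of u.


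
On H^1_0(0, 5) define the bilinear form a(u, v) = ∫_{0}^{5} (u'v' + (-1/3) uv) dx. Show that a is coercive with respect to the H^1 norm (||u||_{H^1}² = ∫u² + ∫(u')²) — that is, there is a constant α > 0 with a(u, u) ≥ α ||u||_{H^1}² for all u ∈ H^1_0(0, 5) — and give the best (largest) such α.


α = (-25/3 + π^2)/(π^2 + 25)

Coercivity of a(·,·) on H^1_0(0, 5) means a(u, u) ≥ α ||u||_{H^1}² for every u ∈ H^1_0.
The interval has length L = 5, and Poincaré/coercivity depend only on L. Here a(u, u) = ∫(u')² + (-1/3)·∫u².
Here c = -1/3 < 0 with |c| < (π/L)² = π^2/25, so coercivity still holds. The condition a(u,u) ≥ α||u||_{H^1}² reads (1−α)∫(u')² ≥ (α−c)∫u². Any admissible α is ≤ 1 (rapidly oscillating u have ∫u²/∫(u')² → 0), and α = 1 would force 0 ≥ (1−c)∫u², impossible since c < 1; so 1−α > 0. By the sharp Poincaré inequality on H^1_0 of an interval of length L, ∫(u')² ≥ (π/L)²∫u² with equality for the first sine mode sin(π(x−x₀)/L) (x₀ the left endpoint), so the inequality holds for all u iff (1−α)(π/L)² ≥ α − c, i.e. α ≤ ((π/L)² + c)/((π/L)² + 1) = (1 + c(L/π)²)/(1 + (L/π)²). (Direct route, valid since c ≤ 0: Poincaré gives c∫u² ≥ c(L/π)²∫(u')², so a(u,u) ≥ (1 + c(L/π)²)∫(u')², while ||u||_{H^1}² ≤ (1 + (L/π)²)∫(u')²; dividing yields the same α.) With (π/L)² = π^2/25 and c = -1/3, the largest admissible constant is α = ((π/L)² + c)/((π/L)² + 1).
Simplifying, α = (-25/3 + π^2)/(π^2 + 25).


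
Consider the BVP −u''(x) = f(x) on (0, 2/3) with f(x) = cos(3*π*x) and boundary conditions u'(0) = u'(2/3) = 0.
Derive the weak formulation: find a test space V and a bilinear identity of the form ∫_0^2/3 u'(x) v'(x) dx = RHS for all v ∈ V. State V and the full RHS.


V = H^1(0, 2/3) (no boundary constraint on v; u is determined up to an additive constant); weak form: ∫_0^2/3 u'v' dx = ∫_0^2/3 (cos(3*π*x)) v dx for all v ∈ V.

Multiply both sides by a test function v and integrate from 0 to 2/3:
  ∫_0^2/3 −u''(x) v(x) dx = ∫_0^2/3 f(x) v(x) dx.
Integrate the LHS by parts once:
  ∫_0^2/3 −u'' v dx = −[u'(x) v(x)]_0^2/3 + ∫_0^2/3 u'(x) v'(x) dx.
Thus ∫_0^2/3 u'(x) v'(x) dx = ∫_0^2/3 f(x) v(x) dx + [u'(x) v(x)]_0^2/3.
Choose V so that boundary terms are either known or forced to vanish.
u has homogeneous Neumann: u'(0) = u'(2/3) = 0. So [u' v]_0^2/3 = 0·v(2/3) − 0·v(0) = 0 for any v; take V = H^1(0, 2/3).
Weak formulation: find u (satisfying any essential BC) such that ∫_0^2/3 u'(x) v'(x) dx = ∫_0^2/3 f v dx for all v ∈ V (homogeneous Neumann, so boundary terms vanish).
Substituting f(x) = cos(3*π*x), the right-hand side is ∫_0^2/3 (cos(3*π*x)) v dx.
Compatibility check (pure Neumann): taking v ≡ 1 ∈ V gives 0 = ∫_0^2/3 f dx + (0) − (0), i.e. ∫_0^2/3 f dx must equal u'(0) − u'(2/3) = 0. Indeed ∫_0^2/3 (cos(3*π*x)) dx = 0, so the data are compatible. The solution is then unique only up to an additive constant (fix it e.g. by requiring ∫_0^2/3 u dx = 0).


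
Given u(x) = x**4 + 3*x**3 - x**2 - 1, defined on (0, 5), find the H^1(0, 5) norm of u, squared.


||u||_{H^1}^2 = 245006135/252

The H^1 norm (squared) on an interval (0, L) is
  ||u||_{H^1}^2 = ∫_0^L u(x)^2 dx + ∫_0^L u'(x)^2 dx.
Compute u'(x) = 4*x**3 + 9*x**2 - 2*x.
Then u(x)^2 = x**8 + 6*x**7 + 7*x**6 - 6*x**5 - x**4 - 6*x**3 + 2*x**2 + 1 and u'(x)^2 = 16*x**6 + 72*x**5 + 65*x**4 - 36*x**3 + 4*x**2.
Integrate each monomial from 0 to 5 using ∫_0^5 c·x^n dx = c·5^(n+1)/(n+1):
  ∫_0^5 u(x)^2 dx = ∫_0^5 (x^8 + 6*x^7 + 7*x^6 - 6*x^5 - x^4 - 6*x^3 + 2*x^2 + 1) dx. Term by term:
    ∫_0^5 x^8 dx = 1953125/9;  ∫_0^5 6*x^7 dx = 1171875/4;  ∫_0^5 7*x^6 dx = 78125;
    ∫_0^5 -6*x^5 dx = -15625;  ∫_0^5 -x^4 dx = -625;  ∫_0^5 -6*x^3 dx = -1875/2;
    ∫_0^5 2*x^2 dx = 250/3;  ∫_0^5 1 dx = 5.
  Sum: 1953125/9 + 1171875/4 + 78125 − 15625 − 625 − 1875/2 + 250/3 + 5 = 20556305/36.
  ∫_0^5 u'(x)^2 dx = ∫_0^5 (16*x^6 + 72*x^5 + 65*x^4 - 36*x^3 + 4*x^2) dx. Term by term:
    ∫_0^5 16*x^6 dx = 1250000/7;  ∫_0^5 72*x^5 dx = 187500;  ∫_0^5 65*x^4 dx = 40625;
    ∫_0^5 -36*x^3 dx = -5625;  ∫_0^5 4*x^2 dx = 500/3.
  Sum: 1250000/7 + 187500 + 40625 − 5625 + 500/3 = 8426000/21.
Adding: ||u||_{H^1}^2 = 20556305/36 + 8426000/21 = 245006135/252.


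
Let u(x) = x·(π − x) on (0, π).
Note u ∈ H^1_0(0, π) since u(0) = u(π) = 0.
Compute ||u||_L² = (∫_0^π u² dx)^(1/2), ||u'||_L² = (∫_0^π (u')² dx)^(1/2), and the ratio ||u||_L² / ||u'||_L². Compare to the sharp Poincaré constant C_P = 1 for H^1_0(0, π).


||u||_L² / ||u'||_L² = sqrt(10)*π/10 < C_P = 1.

u(x) = x·(π − x), so u'(x) = π - 2*x.
u(x) = x·(π − x) vanishes at x = 0 and x = π, so u ∈ H^1_0(0, π). Differentiate via the product rule and integrate the resulting polynomials term by term.
  ∫_0^π u² dx = ∫_0^π (x^4 - 2*π*x^3 + π^2*x^2) dx. Term by term:
    ∫_0^π x^4 dx = π^5/5;  ∫_0^π -2*π*x^3 dx = -π^5/2;  ∫_0^π π^2*x^2 dx = π^5/3.
  Sum: π^5/5 − π^5/2 + π^5/3 = π^5/30.
  ∫_0^π (u')² dx = ∫_0^π (4*x^2 - 4*π*x + π^2) dx. Term by term:
    ∫_0^π 4*x^2 dx = 4*π^3/3;  ∫_0^π -4*π*x dx = -2*π^3;  ∫_0^π π^2 dx = π^3.
  Sum: 4*π^3/3 − 2*π^3 + π^3 = π^3/3.
∫_0^π u² dx = π^5/30, so ||u||_L² = sqrt(30)*π^(5/2)/30.
∫_0^π (u')² dx = π^3/3, so ||u'||_L² = sqrt(3)*π^(3/2)/3.
Ratio ||u||_L² / ||u'||_L² = sqrt(10)*π/10.
Sharp Poincaré constant on H^1_0(0, π) is C_P = L/π = 1, achieved by sin(x).
A polynomial bump cannot attain the sharp Poincaré constant (only the first sine eigenfunction does), so the ratio is strictly less than C_P, consistent with ||u||_L² ≤ C_P ||u'||_L².


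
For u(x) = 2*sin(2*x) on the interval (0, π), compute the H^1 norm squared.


||u||_{H^1(0,π)}^2 = 10*π

u'(x) = 4*cos(2*x).
Expand u² and (u')² and integrate term by term on (0, π), using: for integers n ≥ 1, ∫_0^π sin²(nx) dx = ∫_0^π cos²(nx) dx = π/2; for n ≠ n', ∫_0^π sin(nx)sin(n'x) dx = ∫_0^π cos(nx)cos(n'x) dx = 0; and by product-to-sum, ∫_0^π sin(nx)cos(n'x) dx = ½∫_0^π [sin((n+n')x) + sin((n−n')x)] dx, which is 0 when n+n' is even and 2n/(n²−n'²) when n+n' is odd (it need not vanish on (0, π)).
  u² squared terms: (2)²·∫sin(2x)² dx = 4·π/2 = 2*π.
  So ∫_0^π u² dx = 2*π.
  (u')² squared terms: (4)²·∫cos(2x)² dx = 16·π/2 = 8*π.
  So ∫_0^π (u')² dx = 8*π.
||u||_{H^1}^2 = (2*π) + (8*π) = 10*π.


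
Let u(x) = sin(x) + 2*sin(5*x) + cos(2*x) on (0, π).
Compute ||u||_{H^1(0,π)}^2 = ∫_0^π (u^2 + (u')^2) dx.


||u||_{H^1(0,π)}^2 = 20/7 + 111*π/2

u'(x) = -2*sin(2*x) + cos(x) + 10*cos(5*x).
Expand u² and (u')² and integrate term by term on (0, π), using: for integers n ≥ 1, ∫_0^π sin²(nx) dx = ∫_0^π cos²(nx) dx = π/2; for n ≠ n', ∫_0^π sin(nx)sin(n'x) dx = ∫_0^π cos(nx)cos(n'x) dx = 0; and by product-to-sum, ∫_0^π sin(nx)cos(n'x) dx = ½∫_0^π [sin((n+n')x) + sin((n−n')x)] dx, which is 0 when n+n' is even and 2n/(n²−n'²) when n+n' is odd (it need not vanish on (0, π)).
  u² squared terms: (2)²·∫sin(5x)² dx = 4·π/2 = 2*π;  (1)²·∫cos(2x)² dx = 1·π/2 = π/2;  (1)²·∫sin(x)² dx = 1·π/2 = π/2.
  u² cross terms: 2·(2)·(1)·∫sin(5x)·cos(2x) dx = 4·(10/21) = 40/21;  2·(2)·(1)·∫sin(5x)·sin(x) dx = 4·(0) = 0;  2·(1)·(1)·∫cos(2x)·sin(x) dx = 2·(-2/3) = -4/3.
  So ∫_0^π u² dx = 2*π + π/2 + π/2 + 40/21 + 0 − 4/3 = 4/7 + 3*π.
  (u')² squared terms: (-2)²·∫sin(2x)² dx = 4·π/2 = 2*π;  (10)²·∫cos(5x)² dx = 100·π/2 = 50*π;  (1)²·∫cos(x)² dx = 1·π/2 = π/2.
  (u')² cross terms: 2·(-2)·(10)·∫sin(2x)·cos(5x) dx = -40·(-4/21) = 160/21;  2·(-2)·(1)·∫sin(2x)·cos(x) dx = -4·(4/3) = -16/3;  2·(10)·(1)·∫cos(5x)·cos(x) dx = 20·(0) = 0.
  So ∫_0^π (u')² dx = 2*π + 50*π + π/2 + 160/21 − 16/3 + 0 = 16/7 + 105*π/2.
||u||_{H^1}^2 = (4/7 + 3*π) + (16/7 + 105*π/2) = 20/7 + 111*π/2.
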